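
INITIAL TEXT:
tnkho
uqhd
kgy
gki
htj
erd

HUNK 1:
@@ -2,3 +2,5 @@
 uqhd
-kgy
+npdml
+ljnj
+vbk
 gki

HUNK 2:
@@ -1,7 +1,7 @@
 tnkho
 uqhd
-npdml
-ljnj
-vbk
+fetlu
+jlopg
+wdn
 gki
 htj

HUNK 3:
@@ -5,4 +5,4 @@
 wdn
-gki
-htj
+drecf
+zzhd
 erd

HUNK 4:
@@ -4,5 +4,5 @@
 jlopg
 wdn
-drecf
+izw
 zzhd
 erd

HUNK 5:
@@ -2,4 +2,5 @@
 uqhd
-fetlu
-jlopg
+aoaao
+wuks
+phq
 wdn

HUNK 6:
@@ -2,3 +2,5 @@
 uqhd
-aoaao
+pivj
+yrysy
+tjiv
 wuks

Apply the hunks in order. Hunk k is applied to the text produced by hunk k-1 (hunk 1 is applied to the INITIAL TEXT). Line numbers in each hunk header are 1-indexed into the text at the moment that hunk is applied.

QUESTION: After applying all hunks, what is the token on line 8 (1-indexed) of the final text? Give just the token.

Answer: wdn

Derivation:
Hunk 1: at line 2 remove [kgy] add [npdml,ljnj,vbk] -> 8 lines: tnkho uqhd npdml ljnj vbk gki htj erd
Hunk 2: at line 1 remove [npdml,ljnj,vbk] add [fetlu,jlopg,wdn] -> 8 lines: tnkho uqhd fetlu jlopg wdn gki htj erd
Hunk 3: at line 5 remove [gki,htj] add [drecf,zzhd] -> 8 lines: tnkho uqhd fetlu jlopg wdn drecf zzhd erd
Hunk 4: at line 4 remove [drecf] add [izw] -> 8 lines: tnkho uqhd fetlu jlopg wdn izw zzhd erd
Hunk 5: at line 2 remove [fetlu,jlopg] add [aoaao,wuks,phq] -> 9 lines: tnkho uqhd aoaao wuks phq wdn izw zzhd erd
Hunk 6: at line 2 remove [aoaao] add [pivj,yrysy,tjiv] -> 11 lines: tnkho uqhd pivj yrysy tjiv wuks phq wdn izw zzhd erd
Final line 8: wdn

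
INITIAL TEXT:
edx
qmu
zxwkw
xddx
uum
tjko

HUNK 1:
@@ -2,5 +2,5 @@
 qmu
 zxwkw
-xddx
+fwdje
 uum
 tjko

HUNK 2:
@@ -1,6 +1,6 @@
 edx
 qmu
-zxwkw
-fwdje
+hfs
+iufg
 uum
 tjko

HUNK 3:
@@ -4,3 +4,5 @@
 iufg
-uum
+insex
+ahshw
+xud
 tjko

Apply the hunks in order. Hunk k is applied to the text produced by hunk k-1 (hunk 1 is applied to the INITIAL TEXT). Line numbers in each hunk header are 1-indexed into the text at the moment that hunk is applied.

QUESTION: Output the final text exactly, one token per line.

Answer: edx
qmu
hfs
iufg
insex
ahshw
xud
tjko

Derivation:
Hunk 1: at line 2 remove [xddx] add [fwdje] -> 6 lines: edx qmu zxwkw fwdje uum tjko
Hunk 2: at line 1 remove [zxwkw,fwdje] add [hfs,iufg] -> 6 lines: edx qmu hfs iufg uum tjko
Hunk 3: at line 4 remove [uum] add [insex,ahshw,xud] -> 8 lines: edx qmu hfs iufg insex ahshw xud tjko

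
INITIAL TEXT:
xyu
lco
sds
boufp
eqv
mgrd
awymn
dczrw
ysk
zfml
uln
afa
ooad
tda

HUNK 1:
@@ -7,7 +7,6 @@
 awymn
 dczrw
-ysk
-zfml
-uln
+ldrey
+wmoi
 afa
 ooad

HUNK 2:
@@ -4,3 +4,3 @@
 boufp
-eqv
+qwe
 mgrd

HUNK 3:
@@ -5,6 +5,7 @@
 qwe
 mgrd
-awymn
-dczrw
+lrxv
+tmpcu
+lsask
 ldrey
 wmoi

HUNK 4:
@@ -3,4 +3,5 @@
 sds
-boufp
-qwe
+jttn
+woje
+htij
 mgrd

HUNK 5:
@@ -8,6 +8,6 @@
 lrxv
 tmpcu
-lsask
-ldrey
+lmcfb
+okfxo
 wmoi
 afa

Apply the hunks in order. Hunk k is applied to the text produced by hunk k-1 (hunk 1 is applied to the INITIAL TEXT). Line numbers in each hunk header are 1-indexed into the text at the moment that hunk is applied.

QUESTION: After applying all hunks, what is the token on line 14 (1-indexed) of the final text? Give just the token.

Answer: ooad

Derivation:
Hunk 1: at line 7 remove [ysk,zfml,uln] add [ldrey,wmoi] -> 13 lines: xyu lco sds boufp eqv mgrd awymn dczrw ldrey wmoi afa ooad tda
Hunk 2: at line 4 remove [eqv] add [qwe] -> 13 lines: xyu lco sds boufp qwe mgrd awymn dczrw ldrey wmoi afa ooad tda
Hunk 3: at line 5 remove [awymn,dczrw] add [lrxv,tmpcu,lsask] -> 14 lines: xyu lco sds boufp qwe mgrd lrxv tmpcu lsask ldrey wmoi afa ooad tda
Hunk 4: at line 3 remove [boufp,qwe] add [jttn,woje,htij] -> 15 lines: xyu lco sds jttn woje htij mgrd lrxv tmpcu lsask ldrey wmoi afa ooad tda
Hunk 5: at line 8 remove [lsask,ldrey] add [lmcfb,okfxo] -> 15 lines: xyu lco sds jttn woje htij mgrd lrxv tmpcu lmcfb okfxo wmoi afa ooad tda
Final line 14: ooad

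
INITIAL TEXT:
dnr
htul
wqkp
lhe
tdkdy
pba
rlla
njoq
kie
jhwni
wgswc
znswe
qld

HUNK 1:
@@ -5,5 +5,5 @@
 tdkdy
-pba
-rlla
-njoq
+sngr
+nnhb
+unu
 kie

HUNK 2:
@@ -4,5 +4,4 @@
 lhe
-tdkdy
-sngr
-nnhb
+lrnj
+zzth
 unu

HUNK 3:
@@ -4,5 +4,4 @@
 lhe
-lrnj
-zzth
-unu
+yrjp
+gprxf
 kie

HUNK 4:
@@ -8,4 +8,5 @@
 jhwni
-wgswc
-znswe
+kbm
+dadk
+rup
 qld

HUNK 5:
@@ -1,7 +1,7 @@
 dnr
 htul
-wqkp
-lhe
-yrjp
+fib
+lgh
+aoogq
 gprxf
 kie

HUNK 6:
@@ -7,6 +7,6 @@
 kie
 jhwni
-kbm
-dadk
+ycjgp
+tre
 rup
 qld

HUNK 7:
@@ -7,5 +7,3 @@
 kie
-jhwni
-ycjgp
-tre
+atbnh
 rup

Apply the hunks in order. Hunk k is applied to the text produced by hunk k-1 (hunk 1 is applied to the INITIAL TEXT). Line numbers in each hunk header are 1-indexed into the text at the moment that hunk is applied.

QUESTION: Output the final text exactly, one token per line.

Answer: dnr
htul
fib
lgh
aoogq
gprxf
kie
atbnh
rup
qld

Derivation:
Hunk 1: at line 5 remove [pba,rlla,njoq] add [sngr,nnhb,unu] -> 13 lines: dnr htul wqkp lhe tdkdy sngr nnhb unu kie jhwni wgswc znswe qld
Hunk 2: at line 4 remove [tdkdy,sngr,nnhb] add [lrnj,zzth] -> 12 lines: dnr htul wqkp lhe lrnj zzth unu kie jhwni wgswc znswe qld
Hunk 3: at line 4 remove [lrnj,zzth,unu] add [yrjp,gprxf] -> 11 lines: dnr htul wqkp lhe yrjp gprxf kie jhwni wgswc znswe qld
Hunk 4: at line 8 remove [wgswc,znswe] add [kbm,dadk,rup] -> 12 lines: dnr htul wqkp lhe yrjp gprxf kie jhwni kbm dadk rup qld
Hunk 5: at line 1 remove [wqkp,lhe,yrjp] add [fib,lgh,aoogq] -> 12 lines: dnr htul fib lgh aoogq gprxf kie jhwni kbm dadk rup qld
Hunk 6: at line 7 remove [kbm,dadk] add [ycjgp,tre] -> 12 lines: dnr htul fib lgh aoogq gprxf kie jhwni ycjgp tre rup qld
Hunk 7: at line 7 remove [jhwni,ycjgp,tre] add [atbnh] -> 10 lines: dnr htul fib lgh aoogq gprxf kie atbnh rup qld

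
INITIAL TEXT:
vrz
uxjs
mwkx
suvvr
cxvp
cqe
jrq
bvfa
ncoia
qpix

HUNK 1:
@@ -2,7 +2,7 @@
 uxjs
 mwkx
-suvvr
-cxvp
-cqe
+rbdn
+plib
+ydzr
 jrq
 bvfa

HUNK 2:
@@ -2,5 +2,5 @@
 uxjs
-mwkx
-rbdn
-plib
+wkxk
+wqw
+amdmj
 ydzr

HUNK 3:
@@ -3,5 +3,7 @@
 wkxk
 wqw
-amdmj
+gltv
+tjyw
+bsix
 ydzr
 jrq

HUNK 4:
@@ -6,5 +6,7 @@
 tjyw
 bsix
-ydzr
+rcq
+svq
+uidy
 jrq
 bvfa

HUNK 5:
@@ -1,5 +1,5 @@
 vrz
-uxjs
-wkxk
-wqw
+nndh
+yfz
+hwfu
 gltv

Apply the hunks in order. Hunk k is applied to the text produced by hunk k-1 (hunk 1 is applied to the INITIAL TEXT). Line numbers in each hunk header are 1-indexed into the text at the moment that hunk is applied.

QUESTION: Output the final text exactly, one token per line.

Answer: vrz
nndh
yfz
hwfu
gltv
tjyw
bsix
rcq
svq
uidy
jrq
bvfa
ncoia
qpix

Derivation:
Hunk 1: at line 2 remove [suvvr,cxvp,cqe] add [rbdn,plib,ydzr] -> 10 lines: vrz uxjs mwkx rbdn plib ydzr jrq bvfa ncoia qpix
Hunk 2: at line 2 remove [mwkx,rbdn,plib] add [wkxk,wqw,amdmj] -> 10 lines: vrz uxjs wkxk wqw amdmj ydzr jrq bvfa ncoia qpix
Hunk 3: at line 3 remove [amdmj] add [gltv,tjyw,bsix] -> 12 lines: vrz uxjs wkxk wqw gltv tjyw bsix ydzr jrq bvfa ncoia qpix
Hunk 4: at line 6 remove [ydzr] add [rcq,svq,uidy] -> 14 lines: vrz uxjs wkxk wqw gltv tjyw bsix rcq svq uidy jrq bvfa ncoia qpix
Hunk 5: at line 1 remove [uxjs,wkxk,wqw] add [nndh,yfz,hwfu] -> 14 lines: vrz nndh yfz hwfu gltv tjyw bsix rcq svq uidy jrq bvfa ncoia qpix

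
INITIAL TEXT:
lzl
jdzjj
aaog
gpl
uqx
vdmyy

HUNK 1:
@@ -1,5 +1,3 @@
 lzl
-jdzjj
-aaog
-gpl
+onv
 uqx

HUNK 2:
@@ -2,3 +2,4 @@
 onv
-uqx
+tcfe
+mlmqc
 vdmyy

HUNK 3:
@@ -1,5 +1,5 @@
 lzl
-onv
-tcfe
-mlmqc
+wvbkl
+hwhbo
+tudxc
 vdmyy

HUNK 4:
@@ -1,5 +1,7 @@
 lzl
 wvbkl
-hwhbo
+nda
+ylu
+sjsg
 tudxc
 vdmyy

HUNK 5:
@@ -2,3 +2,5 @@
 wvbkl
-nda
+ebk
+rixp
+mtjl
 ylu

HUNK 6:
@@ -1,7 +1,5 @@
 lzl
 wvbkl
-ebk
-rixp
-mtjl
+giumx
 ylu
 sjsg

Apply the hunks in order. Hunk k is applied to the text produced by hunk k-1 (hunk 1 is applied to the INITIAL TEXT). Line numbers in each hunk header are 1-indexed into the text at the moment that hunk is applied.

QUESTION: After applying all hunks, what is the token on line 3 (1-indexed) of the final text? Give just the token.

Hunk 1: at line 1 remove [jdzjj,aaog,gpl] add [onv] -> 4 lines: lzl onv uqx vdmyy
Hunk 2: at line 2 remove [uqx] add [tcfe,mlmqc] -> 5 lines: lzl onv tcfe mlmqc vdmyy
Hunk 3: at line 1 remove [onv,tcfe,mlmqc] add [wvbkl,hwhbo,tudxc] -> 5 lines: lzl wvbkl hwhbo tudxc vdmyy
Hunk 4: at line 1 remove [hwhbo] add [nda,ylu,sjsg] -> 7 lines: lzl wvbkl nda ylu sjsg tudxc vdmyy
Hunk 5: at line 2 remove [nda] add [ebk,rixp,mtjl] -> 9 lines: lzl wvbkl ebk rixp mtjl ylu sjsg tudxc vdmyy
Hunk 6: at line 1 remove [ebk,rixp,mtjl] add [giumx] -> 7 lines: lzl wvbkl giumx ylu sjsg tudxc vdmyy
Final line 3: giumx

Answer: giumx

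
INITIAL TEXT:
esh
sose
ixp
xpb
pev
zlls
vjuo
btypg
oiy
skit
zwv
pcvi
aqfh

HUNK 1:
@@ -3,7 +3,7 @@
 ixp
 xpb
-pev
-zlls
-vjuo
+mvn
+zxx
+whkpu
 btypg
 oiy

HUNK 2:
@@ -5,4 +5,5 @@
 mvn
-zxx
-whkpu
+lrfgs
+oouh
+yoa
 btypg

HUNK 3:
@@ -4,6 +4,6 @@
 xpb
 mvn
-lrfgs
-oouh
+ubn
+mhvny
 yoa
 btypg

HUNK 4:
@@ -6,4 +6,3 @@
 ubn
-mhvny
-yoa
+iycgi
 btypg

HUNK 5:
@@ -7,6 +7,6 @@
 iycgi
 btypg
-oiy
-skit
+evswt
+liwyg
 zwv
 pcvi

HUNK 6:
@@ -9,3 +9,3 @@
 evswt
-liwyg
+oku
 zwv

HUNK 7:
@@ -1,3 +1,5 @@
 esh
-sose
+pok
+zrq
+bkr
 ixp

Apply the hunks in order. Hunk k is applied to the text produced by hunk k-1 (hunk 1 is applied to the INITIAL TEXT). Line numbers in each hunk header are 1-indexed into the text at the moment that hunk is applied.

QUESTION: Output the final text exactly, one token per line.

Hunk 1: at line 3 remove [pev,zlls,vjuo] add [mvn,zxx,whkpu] -> 13 lines: esh sose ixp xpb mvn zxx whkpu btypg oiy skit zwv pcvi aqfh
Hunk 2: at line 5 remove [zxx,whkpu] add [lrfgs,oouh,yoa] -> 14 lines: esh sose ixp xpb mvn lrfgs oouh yoa btypg oiy skit zwv pcvi aqfh
Hunk 3: at line 4 remove [lrfgs,oouh] add [ubn,mhvny] -> 14 lines: esh sose ixp xpb mvn ubn mhvny yoa btypg oiy skit zwv pcvi aqfh
Hunk 4: at line 6 remove [mhvny,yoa] add [iycgi] -> 13 lines: esh sose ixp xpb mvn ubn iycgi btypg oiy skit zwv pcvi aqfh
Hunk 5: at line 7 remove [oiy,skit] add [evswt,liwyg] -> 13 lines: esh sose ixp xpb mvn ubn iycgi btypg evswt liwyg zwv pcvi aqfh
Hunk 6: at line 9 remove [liwyg] add [oku] -> 13 lines: esh sose ixp xpb mvn ubn iycgi btypg evswt oku zwv pcvi aqfh
Hunk 7: at line 1 remove [sose] add [pok,zrq,bkr] -> 15 lines: esh pok zrq bkr ixp xpb mvn ubn iycgi btypg evswt oku zwv pcvi aqfh

Answer: esh
pok
zrq
bkr
ixp
xpb
mvn
ubn
iycgi
btypg
evswt
oku
zwv
pcvi
aqfh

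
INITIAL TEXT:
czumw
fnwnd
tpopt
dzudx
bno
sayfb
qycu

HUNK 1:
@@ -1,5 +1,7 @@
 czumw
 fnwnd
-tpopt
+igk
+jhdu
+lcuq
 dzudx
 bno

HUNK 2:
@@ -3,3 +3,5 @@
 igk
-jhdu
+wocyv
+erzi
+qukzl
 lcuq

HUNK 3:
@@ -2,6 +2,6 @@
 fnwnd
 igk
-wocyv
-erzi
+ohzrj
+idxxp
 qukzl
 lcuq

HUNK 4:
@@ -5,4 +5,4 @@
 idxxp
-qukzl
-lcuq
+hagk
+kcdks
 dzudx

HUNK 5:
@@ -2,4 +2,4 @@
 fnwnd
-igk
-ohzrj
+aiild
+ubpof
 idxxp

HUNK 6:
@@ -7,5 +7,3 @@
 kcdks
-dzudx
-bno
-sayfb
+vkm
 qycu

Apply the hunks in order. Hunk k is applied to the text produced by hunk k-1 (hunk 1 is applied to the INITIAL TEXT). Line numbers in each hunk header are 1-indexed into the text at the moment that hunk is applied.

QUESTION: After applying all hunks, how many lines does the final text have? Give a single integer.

Hunk 1: at line 1 remove [tpopt] add [igk,jhdu,lcuq] -> 9 lines: czumw fnwnd igk jhdu lcuq dzudx bno sayfb qycu
Hunk 2: at line 3 remove [jhdu] add [wocyv,erzi,qukzl] -> 11 lines: czumw fnwnd igk wocyv erzi qukzl lcuq dzudx bno sayfb qycu
Hunk 3: at line 2 remove [wocyv,erzi] add [ohzrj,idxxp] -> 11 lines: czumw fnwnd igk ohzrj idxxp qukzl lcuq dzudx bno sayfb qycu
Hunk 4: at line 5 remove [qukzl,lcuq] add [hagk,kcdks] -> 11 lines: czumw fnwnd igk ohzrj idxxp hagk kcdks dzudx bno sayfb qycu
Hunk 5: at line 2 remove [igk,ohzrj] add [aiild,ubpof] -> 11 lines: czumw fnwnd aiild ubpof idxxp hagk kcdks dzudx bno sayfb qycu
Hunk 6: at line 7 remove [dzudx,bno,sayfb] add [vkm] -> 9 lines: czumw fnwnd aiild ubpof idxxp hagk kcdks vkm qycu
Final line count: 9

Answer: 9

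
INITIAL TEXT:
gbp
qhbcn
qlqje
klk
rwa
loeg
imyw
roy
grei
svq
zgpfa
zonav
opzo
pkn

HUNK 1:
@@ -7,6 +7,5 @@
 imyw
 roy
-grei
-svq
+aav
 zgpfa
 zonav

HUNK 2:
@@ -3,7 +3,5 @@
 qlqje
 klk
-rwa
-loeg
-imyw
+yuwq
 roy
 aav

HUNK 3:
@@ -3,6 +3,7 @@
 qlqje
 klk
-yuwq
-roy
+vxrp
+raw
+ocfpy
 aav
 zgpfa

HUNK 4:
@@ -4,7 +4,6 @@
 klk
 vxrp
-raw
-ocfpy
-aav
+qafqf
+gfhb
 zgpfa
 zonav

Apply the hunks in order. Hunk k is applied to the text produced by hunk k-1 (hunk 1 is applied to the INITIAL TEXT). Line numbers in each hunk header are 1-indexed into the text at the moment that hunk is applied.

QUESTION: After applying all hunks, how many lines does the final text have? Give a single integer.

Hunk 1: at line 7 remove [grei,svq] add [aav] -> 13 lines: gbp qhbcn qlqje klk rwa loeg imyw roy aav zgpfa zonav opzo pkn
Hunk 2: at line 3 remove [rwa,loeg,imyw] add [yuwq] -> 11 lines: gbp qhbcn qlqje klk yuwq roy aav zgpfa zonav opzo pkn
Hunk 3: at line 3 remove [yuwq,roy] add [vxrp,raw,ocfpy] -> 12 lines: gbp qhbcn qlqje klk vxrp raw ocfpy aav zgpfa zonav opzo pkn
Hunk 4: at line 4 remove [raw,ocfpy,aav] add [qafqf,gfhb] -> 11 lines: gbp qhbcn qlqje klk vxrp qafqf gfhb zgpfa zonav opzo pkn
Final line count: 11

Answer: 11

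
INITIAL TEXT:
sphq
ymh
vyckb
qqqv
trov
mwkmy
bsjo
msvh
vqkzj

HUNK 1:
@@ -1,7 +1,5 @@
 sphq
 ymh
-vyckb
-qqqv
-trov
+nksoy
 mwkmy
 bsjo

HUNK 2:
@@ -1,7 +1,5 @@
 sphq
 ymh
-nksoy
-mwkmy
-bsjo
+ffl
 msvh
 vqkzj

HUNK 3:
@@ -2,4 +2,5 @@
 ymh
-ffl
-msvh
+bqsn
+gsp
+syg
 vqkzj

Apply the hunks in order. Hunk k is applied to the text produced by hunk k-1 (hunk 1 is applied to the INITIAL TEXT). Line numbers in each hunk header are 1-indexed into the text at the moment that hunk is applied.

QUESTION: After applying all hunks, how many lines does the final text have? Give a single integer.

Answer: 6

Derivation:
Hunk 1: at line 1 remove [vyckb,qqqv,trov] add [nksoy] -> 7 lines: sphq ymh nksoy mwkmy bsjo msvh vqkzj
Hunk 2: at line 1 remove [nksoy,mwkmy,bsjo] add [ffl] -> 5 lines: sphq ymh ffl msvh vqkzj
Hunk 3: at line 2 remove [ffl,msvh] add [bqsn,gsp,syg] -> 6 lines: sphq ymh bqsn gsp syg vqkzj
Final line count: 6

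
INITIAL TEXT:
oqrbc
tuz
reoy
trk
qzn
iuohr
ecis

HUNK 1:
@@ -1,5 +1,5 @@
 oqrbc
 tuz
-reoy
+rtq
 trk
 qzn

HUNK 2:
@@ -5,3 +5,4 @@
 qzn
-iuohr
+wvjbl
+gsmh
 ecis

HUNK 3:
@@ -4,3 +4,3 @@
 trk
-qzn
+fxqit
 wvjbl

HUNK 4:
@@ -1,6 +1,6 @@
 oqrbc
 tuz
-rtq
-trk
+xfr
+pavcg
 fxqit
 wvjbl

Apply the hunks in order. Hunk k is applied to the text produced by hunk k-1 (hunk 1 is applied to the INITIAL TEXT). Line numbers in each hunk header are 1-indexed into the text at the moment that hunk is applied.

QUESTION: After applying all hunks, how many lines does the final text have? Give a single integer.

Hunk 1: at line 1 remove [reoy] add [rtq] -> 7 lines: oqrbc tuz rtq trk qzn iuohr ecis
Hunk 2: at line 5 remove [iuohr] add [wvjbl,gsmh] -> 8 lines: oqrbc tuz rtq trk qzn wvjbl gsmh ecis
Hunk 3: at line 4 remove [qzn] add [fxqit] -> 8 lines: oqrbc tuz rtq trk fxqit wvjbl gsmh ecis
Hunk 4: at line 1 remove [rtq,trk] add [xfr,pavcg] -> 8 lines: oqrbc tuz xfr pavcg fxqit wvjbl gsmh ecis
Final line count: 8

Answer: 8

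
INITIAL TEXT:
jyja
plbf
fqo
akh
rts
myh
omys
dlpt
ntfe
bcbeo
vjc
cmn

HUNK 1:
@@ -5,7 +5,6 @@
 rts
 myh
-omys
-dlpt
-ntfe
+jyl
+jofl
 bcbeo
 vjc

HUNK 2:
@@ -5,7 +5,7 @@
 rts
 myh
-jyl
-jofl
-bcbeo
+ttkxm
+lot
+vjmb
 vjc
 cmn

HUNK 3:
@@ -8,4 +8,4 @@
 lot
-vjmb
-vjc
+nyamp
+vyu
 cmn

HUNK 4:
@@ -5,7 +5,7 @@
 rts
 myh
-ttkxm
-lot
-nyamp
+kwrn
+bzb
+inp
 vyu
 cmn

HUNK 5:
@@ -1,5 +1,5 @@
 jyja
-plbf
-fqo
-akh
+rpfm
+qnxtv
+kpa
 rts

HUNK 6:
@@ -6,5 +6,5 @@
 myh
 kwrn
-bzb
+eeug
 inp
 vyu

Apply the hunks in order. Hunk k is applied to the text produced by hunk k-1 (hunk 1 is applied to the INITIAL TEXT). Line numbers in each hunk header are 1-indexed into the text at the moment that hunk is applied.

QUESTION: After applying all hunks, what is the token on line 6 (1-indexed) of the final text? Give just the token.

Hunk 1: at line 5 remove [omys,dlpt,ntfe] add [jyl,jofl] -> 11 lines: jyja plbf fqo akh rts myh jyl jofl bcbeo vjc cmn
Hunk 2: at line 5 remove [jyl,jofl,bcbeo] add [ttkxm,lot,vjmb] -> 11 lines: jyja plbf fqo akh rts myh ttkxm lot vjmb vjc cmn
Hunk 3: at line 8 remove [vjmb,vjc] add [nyamp,vyu] -> 11 lines: jyja plbf fqo akh rts myh ttkxm lot nyamp vyu cmn
Hunk 4: at line 5 remove [ttkxm,lot,nyamp] add [kwrn,bzb,inp] -> 11 lines: jyja plbf fqo akh rts myh kwrn bzb inp vyu cmn
Hunk 5: at line 1 remove [plbf,fqo,akh] add [rpfm,qnxtv,kpa] -> 11 lines: jyja rpfm qnxtv kpa rts myh kwrn bzb inp vyu cmn
Hunk 6: at line 6 remove [bzb] add [eeug] -> 11 lines: jyja rpfm qnxtv kpa rts myh kwrn eeug inp vyu cmn
Final line 6: myh

Answer: myh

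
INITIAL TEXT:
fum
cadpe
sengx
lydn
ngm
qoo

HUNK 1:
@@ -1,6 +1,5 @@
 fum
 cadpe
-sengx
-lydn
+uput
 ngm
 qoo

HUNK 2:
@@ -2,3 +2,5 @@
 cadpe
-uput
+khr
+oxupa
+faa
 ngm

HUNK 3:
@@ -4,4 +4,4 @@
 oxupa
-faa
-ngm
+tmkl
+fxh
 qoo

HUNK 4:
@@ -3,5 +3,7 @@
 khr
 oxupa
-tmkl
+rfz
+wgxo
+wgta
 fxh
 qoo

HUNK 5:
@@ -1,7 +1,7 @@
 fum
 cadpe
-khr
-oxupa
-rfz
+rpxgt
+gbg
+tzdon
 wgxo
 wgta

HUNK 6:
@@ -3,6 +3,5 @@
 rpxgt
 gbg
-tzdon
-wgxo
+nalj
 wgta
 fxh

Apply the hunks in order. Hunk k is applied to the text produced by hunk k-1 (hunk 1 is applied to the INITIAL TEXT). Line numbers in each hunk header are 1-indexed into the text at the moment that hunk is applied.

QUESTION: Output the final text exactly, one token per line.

Answer: fum
cadpe
rpxgt
gbg
nalj
wgta
fxh
qoo

Derivation:
Hunk 1: at line 1 remove [sengx,lydn] add [uput] -> 5 lines: fum cadpe uput ngm qoo
Hunk 2: at line 2 remove [uput] add [khr,oxupa,faa] -> 7 lines: fum cadpe khr oxupa faa ngm qoo
Hunk 3: at line 4 remove [faa,ngm] add [tmkl,fxh] -> 7 lines: fum cadpe khr oxupa tmkl fxh qoo
Hunk 4: at line 3 remove [tmkl] add [rfz,wgxo,wgta] -> 9 lines: fum cadpe khr oxupa rfz wgxo wgta fxh qoo
Hunk 5: at line 1 remove [khr,oxupa,rfz] add [rpxgt,gbg,tzdon] -> 9 lines: fum cadpe rpxgt gbg tzdon wgxo wgta fxh qoo
Hunk 6: at line 3 remove [tzdon,wgxo] add [nalj] -> 8 lines: fum cadpe rpxgt gbg nalj wgta fxh qoo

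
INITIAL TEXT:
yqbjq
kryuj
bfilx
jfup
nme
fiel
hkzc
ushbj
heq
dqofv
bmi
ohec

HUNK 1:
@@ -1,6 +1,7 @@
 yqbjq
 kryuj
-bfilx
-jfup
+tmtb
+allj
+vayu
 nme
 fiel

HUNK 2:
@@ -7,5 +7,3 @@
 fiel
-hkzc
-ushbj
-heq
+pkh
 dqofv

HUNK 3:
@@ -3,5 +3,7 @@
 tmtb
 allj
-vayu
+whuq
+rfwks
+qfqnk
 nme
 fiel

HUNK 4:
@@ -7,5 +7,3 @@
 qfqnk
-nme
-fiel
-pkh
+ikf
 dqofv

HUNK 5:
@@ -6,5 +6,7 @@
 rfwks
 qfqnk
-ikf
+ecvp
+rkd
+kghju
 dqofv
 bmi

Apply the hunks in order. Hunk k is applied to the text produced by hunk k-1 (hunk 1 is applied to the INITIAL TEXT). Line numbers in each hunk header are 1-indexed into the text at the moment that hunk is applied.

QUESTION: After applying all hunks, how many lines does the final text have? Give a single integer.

Answer: 13

Derivation:
Hunk 1: at line 1 remove [bfilx,jfup] add [tmtb,allj,vayu] -> 13 lines: yqbjq kryuj tmtb allj vayu nme fiel hkzc ushbj heq dqofv bmi ohec
Hunk 2: at line 7 remove [hkzc,ushbj,heq] add [pkh] -> 11 lines: yqbjq kryuj tmtb allj vayu nme fiel pkh dqofv bmi ohec
Hunk 3: at line 3 remove [vayu] add [whuq,rfwks,qfqnk] -> 13 lines: yqbjq kryuj tmtb allj whuq rfwks qfqnk nme fiel pkh dqofv bmi ohec
Hunk 4: at line 7 remove [nme,fiel,pkh] add [ikf] -> 11 lines: yqbjq kryuj tmtb allj whuq rfwks qfqnk ikf dqofv bmi ohec
Hunk 5: at line 6 remove [ikf] add [ecvp,rkd,kghju] -> 13 lines: yqbjq kryuj tmtb allj whuq rfwks qfqnk ecvp rkd kghju dqofv bmi ohec
Final line count: 13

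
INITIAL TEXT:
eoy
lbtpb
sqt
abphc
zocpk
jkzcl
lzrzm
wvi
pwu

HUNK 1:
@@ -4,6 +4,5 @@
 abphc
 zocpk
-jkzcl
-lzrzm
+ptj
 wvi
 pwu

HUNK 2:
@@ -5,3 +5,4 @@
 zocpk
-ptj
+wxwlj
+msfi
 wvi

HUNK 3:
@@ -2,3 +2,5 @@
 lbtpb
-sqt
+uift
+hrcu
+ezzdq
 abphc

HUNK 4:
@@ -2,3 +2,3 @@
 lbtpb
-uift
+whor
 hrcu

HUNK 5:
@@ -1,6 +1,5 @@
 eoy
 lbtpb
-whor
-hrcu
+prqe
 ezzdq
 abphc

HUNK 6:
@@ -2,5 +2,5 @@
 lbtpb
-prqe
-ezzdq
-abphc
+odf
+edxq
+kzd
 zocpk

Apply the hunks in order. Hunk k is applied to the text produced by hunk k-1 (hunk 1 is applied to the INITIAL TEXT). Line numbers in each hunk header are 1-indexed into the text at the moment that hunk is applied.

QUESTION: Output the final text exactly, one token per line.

Answer: eoy
lbtpb
odf
edxq
kzd
zocpk
wxwlj
msfi
wvi
pwu

Derivation:
Hunk 1: at line 4 remove [jkzcl,lzrzm] add [ptj] -> 8 lines: eoy lbtpb sqt abphc zocpk ptj wvi pwu
Hunk 2: at line 5 remove [ptj] add [wxwlj,msfi] -> 9 lines: eoy lbtpb sqt abphc zocpk wxwlj msfi wvi pwu
Hunk 3: at line 2 remove [sqt] add [uift,hrcu,ezzdq] -> 11 lines: eoy lbtpb uift hrcu ezzdq abphc zocpk wxwlj msfi wvi pwu
Hunk 4: at line 2 remove [uift] add [whor] -> 11 lines: eoy lbtpb whor hrcu ezzdq abphc zocpk wxwlj msfi wvi pwu
Hunk 5: at line 1 remove [whor,hrcu] add [prqe] -> 10 lines: eoy lbtpb prqe ezzdq abphc zocpk wxwlj msfi wvi pwu
Hunk 6: at line 2 remove [prqe,ezzdq,abphc] add [odf,edxq,kzd] -> 10 lines: eoy lbtpb odf edxq kzd zocpk wxwlj msfi wvi pwu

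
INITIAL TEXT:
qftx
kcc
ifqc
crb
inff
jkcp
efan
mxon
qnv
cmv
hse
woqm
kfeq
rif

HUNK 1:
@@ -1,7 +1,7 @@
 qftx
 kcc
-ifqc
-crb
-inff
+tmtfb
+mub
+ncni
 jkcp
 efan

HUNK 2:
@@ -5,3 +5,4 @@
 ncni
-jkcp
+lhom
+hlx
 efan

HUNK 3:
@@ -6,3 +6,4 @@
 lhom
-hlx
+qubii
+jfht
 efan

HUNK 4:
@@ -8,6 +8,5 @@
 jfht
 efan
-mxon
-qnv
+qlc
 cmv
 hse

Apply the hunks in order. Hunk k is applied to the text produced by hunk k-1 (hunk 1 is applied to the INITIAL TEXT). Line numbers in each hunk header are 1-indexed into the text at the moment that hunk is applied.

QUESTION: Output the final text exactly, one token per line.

Answer: qftx
kcc
tmtfb
mub
ncni
lhom
qubii
jfht
efan
qlc
cmv
hse
woqm
kfeq
rif

Derivation:
Hunk 1: at line 1 remove [ifqc,crb,inff] add [tmtfb,mub,ncni] -> 14 lines: qftx kcc tmtfb mub ncni jkcp efan mxon qnv cmv hse woqm kfeq rif
Hunk 2: at line 5 remove [jkcp] add [lhom,hlx] -> 15 lines: qftx kcc tmtfb mub ncni lhom hlx efan mxon qnv cmv hse woqm kfeq rif
Hunk 3: at line 6 remove [hlx] add [qubii,jfht] -> 16 lines: qftx kcc tmtfb mub ncni lhom qubii jfht efan mxon qnv cmv hse woqm kfeq rif
Hunk 4: at line 8 remove [mxon,qnv] add [qlc] -> 15 lines: qftx kcc tmtfb mub ncni lhom qubii jfht efan qlc cmv hse woqm kfeq rif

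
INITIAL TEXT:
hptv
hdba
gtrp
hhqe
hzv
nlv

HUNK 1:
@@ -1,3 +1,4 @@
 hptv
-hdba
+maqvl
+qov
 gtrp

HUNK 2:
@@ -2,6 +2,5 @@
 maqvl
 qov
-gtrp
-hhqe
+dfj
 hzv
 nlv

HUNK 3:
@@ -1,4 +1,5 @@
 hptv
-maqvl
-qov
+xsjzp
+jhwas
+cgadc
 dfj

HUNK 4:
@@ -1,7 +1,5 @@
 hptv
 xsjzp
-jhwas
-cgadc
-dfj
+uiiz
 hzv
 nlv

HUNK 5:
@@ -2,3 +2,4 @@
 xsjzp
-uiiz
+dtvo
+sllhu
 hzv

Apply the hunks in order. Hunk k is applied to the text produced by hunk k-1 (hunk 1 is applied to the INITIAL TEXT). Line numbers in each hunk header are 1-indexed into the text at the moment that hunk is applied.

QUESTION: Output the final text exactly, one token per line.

Hunk 1: at line 1 remove [hdba] add [maqvl,qov] -> 7 lines: hptv maqvl qov gtrp hhqe hzv nlv
Hunk 2: at line 2 remove [gtrp,hhqe] add [dfj] -> 6 lines: hptv maqvl qov dfj hzv nlv
Hunk 3: at line 1 remove [maqvl,qov] add [xsjzp,jhwas,cgadc] -> 7 lines: hptv xsjzp jhwas cgadc dfj hzv nlv
Hunk 4: at line 1 remove [jhwas,cgadc,dfj] add [uiiz] -> 5 lines: hptv xsjzp uiiz hzv nlv
Hunk 5: at line 2 remove [uiiz] add [dtvo,sllhu] -> 6 lines: hptv xsjzp dtvo sllhu hzv nlv

Answer: hptv
xsjzp
dtvo
sllhu
hzv
nlv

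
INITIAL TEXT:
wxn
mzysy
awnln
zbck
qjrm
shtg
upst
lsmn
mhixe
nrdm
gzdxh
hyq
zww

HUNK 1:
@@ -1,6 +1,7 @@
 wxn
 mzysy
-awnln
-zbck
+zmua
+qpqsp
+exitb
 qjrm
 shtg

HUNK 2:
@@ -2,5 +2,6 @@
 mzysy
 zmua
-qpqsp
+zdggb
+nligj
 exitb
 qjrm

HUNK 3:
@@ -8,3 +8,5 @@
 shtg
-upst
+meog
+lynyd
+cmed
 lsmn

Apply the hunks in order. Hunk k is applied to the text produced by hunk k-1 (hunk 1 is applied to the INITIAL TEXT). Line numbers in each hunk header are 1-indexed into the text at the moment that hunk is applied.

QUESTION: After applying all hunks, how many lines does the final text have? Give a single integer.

Answer: 17

Derivation:
Hunk 1: at line 1 remove [awnln,zbck] add [zmua,qpqsp,exitb] -> 14 lines: wxn mzysy zmua qpqsp exitb qjrm shtg upst lsmn mhixe nrdm gzdxh hyq zww
Hunk 2: at line 2 remove [qpqsp] add [zdggb,nligj] -> 15 lines: wxn mzysy zmua zdggb nligj exitb qjrm shtg upst lsmn mhixe nrdm gzdxh hyq zww
Hunk 3: at line 8 remove [upst] add [meog,lynyd,cmed] -> 17 lines: wxn mzysy zmua zdggb nligj exitb qjrm shtg meog lynyd cmed lsmn mhixe nrdm gzdxh hyq zww
Final line count: 17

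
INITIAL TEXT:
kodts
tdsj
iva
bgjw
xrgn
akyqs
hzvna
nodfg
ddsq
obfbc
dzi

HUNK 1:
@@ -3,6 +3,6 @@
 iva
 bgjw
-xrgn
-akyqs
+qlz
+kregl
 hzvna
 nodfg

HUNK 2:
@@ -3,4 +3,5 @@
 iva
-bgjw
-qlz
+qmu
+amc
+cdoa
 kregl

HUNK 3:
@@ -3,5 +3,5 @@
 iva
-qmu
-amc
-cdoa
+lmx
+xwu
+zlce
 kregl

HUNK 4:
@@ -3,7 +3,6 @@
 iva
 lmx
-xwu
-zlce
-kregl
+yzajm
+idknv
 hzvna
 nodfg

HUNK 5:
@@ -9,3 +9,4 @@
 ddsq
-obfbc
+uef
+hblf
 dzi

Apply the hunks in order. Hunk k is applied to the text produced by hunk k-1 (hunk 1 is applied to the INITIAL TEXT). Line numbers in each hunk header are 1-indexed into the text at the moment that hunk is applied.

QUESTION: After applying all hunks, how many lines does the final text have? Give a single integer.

Hunk 1: at line 3 remove [xrgn,akyqs] add [qlz,kregl] -> 11 lines: kodts tdsj iva bgjw qlz kregl hzvna nodfg ddsq obfbc dzi
Hunk 2: at line 3 remove [bgjw,qlz] add [qmu,amc,cdoa] -> 12 lines: kodts tdsj iva qmu amc cdoa kregl hzvna nodfg ddsq obfbc dzi
Hunk 3: at line 3 remove [qmu,amc,cdoa] add [lmx,xwu,zlce] -> 12 lines: kodts tdsj iva lmx xwu zlce kregl hzvna nodfg ddsq obfbc dzi
Hunk 4: at line 3 remove [xwu,zlce,kregl] add [yzajm,idknv] -> 11 lines: kodts tdsj iva lmx yzajm idknv hzvna nodfg ddsq obfbc dzi
Hunk 5: at line 9 remove [obfbc] add [uef,hblf] -> 12 lines: kodts tdsj iva lmx yzajm idknv hzvna nodfg ddsq uef hblf dzi
Final line count: 12

Answer: 12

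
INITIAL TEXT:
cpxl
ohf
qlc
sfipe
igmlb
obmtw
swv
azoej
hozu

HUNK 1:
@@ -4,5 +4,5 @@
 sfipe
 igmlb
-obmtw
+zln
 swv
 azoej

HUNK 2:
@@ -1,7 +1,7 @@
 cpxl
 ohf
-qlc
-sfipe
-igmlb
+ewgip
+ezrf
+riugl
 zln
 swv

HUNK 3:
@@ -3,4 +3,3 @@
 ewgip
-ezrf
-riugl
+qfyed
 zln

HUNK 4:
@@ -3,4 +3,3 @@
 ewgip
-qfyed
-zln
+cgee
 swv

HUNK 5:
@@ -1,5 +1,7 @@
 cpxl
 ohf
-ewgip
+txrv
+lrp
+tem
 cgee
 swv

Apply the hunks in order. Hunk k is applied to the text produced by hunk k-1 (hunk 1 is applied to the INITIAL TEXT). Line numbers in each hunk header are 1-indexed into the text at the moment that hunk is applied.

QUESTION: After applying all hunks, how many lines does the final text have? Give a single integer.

Answer: 9

Derivation:
Hunk 1: at line 4 remove [obmtw] add [zln] -> 9 lines: cpxl ohf qlc sfipe igmlb zln swv azoej hozu
Hunk 2: at line 1 remove [qlc,sfipe,igmlb] add [ewgip,ezrf,riugl] -> 9 lines: cpxl ohf ewgip ezrf riugl zln swv azoej hozu
Hunk 3: at line 3 remove [ezrf,riugl] add [qfyed] -> 8 lines: cpxl ohf ewgip qfyed zln swv azoej hozu
Hunk 4: at line 3 remove [qfyed,zln] add [cgee] -> 7 lines: cpxl ohf ewgip cgee swv azoej hozu
Hunk 5: at line 1 remove [ewgip] add [txrv,lrp,tem] -> 9 lines: cpxl ohf txrv lrp tem cgee swv azoej hozu
Final line count: 9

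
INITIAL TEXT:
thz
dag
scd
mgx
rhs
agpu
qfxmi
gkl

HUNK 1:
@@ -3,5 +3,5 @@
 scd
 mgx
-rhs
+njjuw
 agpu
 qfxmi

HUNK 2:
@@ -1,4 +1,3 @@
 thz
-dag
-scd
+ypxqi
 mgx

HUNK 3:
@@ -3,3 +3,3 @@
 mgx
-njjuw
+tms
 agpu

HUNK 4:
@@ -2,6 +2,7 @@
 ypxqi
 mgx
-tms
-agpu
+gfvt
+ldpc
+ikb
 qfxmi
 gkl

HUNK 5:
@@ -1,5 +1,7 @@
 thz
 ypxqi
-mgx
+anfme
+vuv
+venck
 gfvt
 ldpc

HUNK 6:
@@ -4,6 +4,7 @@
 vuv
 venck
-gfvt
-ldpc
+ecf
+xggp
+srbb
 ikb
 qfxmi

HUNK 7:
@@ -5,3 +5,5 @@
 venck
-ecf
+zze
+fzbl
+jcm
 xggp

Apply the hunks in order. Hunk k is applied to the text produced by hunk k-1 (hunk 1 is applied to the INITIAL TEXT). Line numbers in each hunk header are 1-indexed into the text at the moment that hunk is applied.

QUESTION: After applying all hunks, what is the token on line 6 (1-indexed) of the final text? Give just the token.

Hunk 1: at line 3 remove [rhs] add [njjuw] -> 8 lines: thz dag scd mgx njjuw agpu qfxmi gkl
Hunk 2: at line 1 remove [dag,scd] add [ypxqi] -> 7 lines: thz ypxqi mgx njjuw agpu qfxmi gkl
Hunk 3: at line 3 remove [njjuw] add [tms] -> 7 lines: thz ypxqi mgx tms agpu qfxmi gkl
Hunk 4: at line 2 remove [tms,agpu] add [gfvt,ldpc,ikb] -> 8 lines: thz ypxqi mgx gfvt ldpc ikb qfxmi gkl
Hunk 5: at line 1 remove [mgx] add [anfme,vuv,venck] -> 10 lines: thz ypxqi anfme vuv venck gfvt ldpc ikb qfxmi gkl
Hunk 6: at line 4 remove [gfvt,ldpc] add [ecf,xggp,srbb] -> 11 lines: thz ypxqi anfme vuv venck ecf xggp srbb ikb qfxmi gkl
Hunk 7: at line 5 remove [ecf] add [zze,fzbl,jcm] -> 13 lines: thz ypxqi anfme vuv venck zze fzbl jcm xggp srbb ikb qfxmi gkl
Final line 6: zze

Answer: zze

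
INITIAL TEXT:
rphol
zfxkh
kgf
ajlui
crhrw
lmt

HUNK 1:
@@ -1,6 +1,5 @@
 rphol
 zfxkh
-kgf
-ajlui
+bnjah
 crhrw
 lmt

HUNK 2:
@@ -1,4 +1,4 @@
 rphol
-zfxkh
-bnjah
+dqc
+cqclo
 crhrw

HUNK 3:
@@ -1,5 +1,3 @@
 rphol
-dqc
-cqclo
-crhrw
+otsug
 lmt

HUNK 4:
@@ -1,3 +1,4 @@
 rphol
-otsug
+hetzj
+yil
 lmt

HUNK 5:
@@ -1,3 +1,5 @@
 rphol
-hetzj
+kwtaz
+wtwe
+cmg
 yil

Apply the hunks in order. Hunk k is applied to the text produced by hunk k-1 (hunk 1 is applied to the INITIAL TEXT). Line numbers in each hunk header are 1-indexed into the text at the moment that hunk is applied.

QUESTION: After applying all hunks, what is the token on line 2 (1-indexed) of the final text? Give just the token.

Hunk 1: at line 1 remove [kgf,ajlui] add [bnjah] -> 5 lines: rphol zfxkh bnjah crhrw lmt
Hunk 2: at line 1 remove [zfxkh,bnjah] add [dqc,cqclo] -> 5 lines: rphol dqc cqclo crhrw lmt
Hunk 3: at line 1 remove [dqc,cqclo,crhrw] add [otsug] -> 3 lines: rphol otsug lmt
Hunk 4: at line 1 remove [otsug] add [hetzj,yil] -> 4 lines: rphol hetzj yil lmt
Hunk 5: at line 1 remove [hetzj] add [kwtaz,wtwe,cmg] -> 6 lines: rphol kwtaz wtwe cmg yil lmt
Final line 2: kwtaz

Answer: kwtaz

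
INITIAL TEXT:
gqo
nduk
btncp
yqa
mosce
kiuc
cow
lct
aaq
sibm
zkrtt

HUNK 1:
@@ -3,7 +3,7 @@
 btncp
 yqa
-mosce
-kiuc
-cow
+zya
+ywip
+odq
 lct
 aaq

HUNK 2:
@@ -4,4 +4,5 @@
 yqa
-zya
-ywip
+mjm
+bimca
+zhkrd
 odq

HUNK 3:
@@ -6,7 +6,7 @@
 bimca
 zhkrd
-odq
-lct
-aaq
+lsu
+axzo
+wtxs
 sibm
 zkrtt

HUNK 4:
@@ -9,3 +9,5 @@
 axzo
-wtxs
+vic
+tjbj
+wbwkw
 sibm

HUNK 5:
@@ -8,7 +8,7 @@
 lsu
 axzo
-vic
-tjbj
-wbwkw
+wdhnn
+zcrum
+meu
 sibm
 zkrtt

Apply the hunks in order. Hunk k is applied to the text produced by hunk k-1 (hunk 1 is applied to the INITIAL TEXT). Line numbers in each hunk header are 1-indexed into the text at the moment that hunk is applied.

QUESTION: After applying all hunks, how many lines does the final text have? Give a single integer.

Hunk 1: at line 3 remove [mosce,kiuc,cow] add [zya,ywip,odq] -> 11 lines: gqo nduk btncp yqa zya ywip odq lct aaq sibm zkrtt
Hunk 2: at line 4 remove [zya,ywip] add [mjm,bimca,zhkrd] -> 12 lines: gqo nduk btncp yqa mjm bimca zhkrd odq lct aaq sibm zkrtt
Hunk 3: at line 6 remove [odq,lct,aaq] add [lsu,axzo,wtxs] -> 12 lines: gqo nduk btncp yqa mjm bimca zhkrd lsu axzo wtxs sibm zkrtt
Hunk 4: at line 9 remove [wtxs] add [vic,tjbj,wbwkw] -> 14 lines: gqo nduk btncp yqa mjm bimca zhkrd lsu axzo vic tjbj wbwkw sibm zkrtt
Hunk 5: at line 8 remove [vic,tjbj,wbwkw] add [wdhnn,zcrum,meu] -> 14 lines: gqo nduk btncp yqa mjm bimca zhkrd lsu axzo wdhnn zcrum meu sibm zkrtt
Final line count: 14

Answer: 14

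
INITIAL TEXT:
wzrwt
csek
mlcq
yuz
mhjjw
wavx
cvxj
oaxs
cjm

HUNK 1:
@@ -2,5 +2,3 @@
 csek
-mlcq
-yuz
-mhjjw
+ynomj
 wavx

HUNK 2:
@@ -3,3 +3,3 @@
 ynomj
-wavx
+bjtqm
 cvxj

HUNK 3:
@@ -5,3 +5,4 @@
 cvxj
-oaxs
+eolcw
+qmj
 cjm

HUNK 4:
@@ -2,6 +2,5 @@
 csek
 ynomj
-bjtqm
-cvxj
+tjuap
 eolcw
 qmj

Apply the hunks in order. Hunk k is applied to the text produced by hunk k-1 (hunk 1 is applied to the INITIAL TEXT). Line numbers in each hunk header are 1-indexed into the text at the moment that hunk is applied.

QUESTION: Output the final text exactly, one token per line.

Hunk 1: at line 2 remove [mlcq,yuz,mhjjw] add [ynomj] -> 7 lines: wzrwt csek ynomj wavx cvxj oaxs cjm
Hunk 2: at line 3 remove [wavx] add [bjtqm] -> 7 lines: wzrwt csek ynomj bjtqm cvxj oaxs cjm
Hunk 3: at line 5 remove [oaxs] add [eolcw,qmj] -> 8 lines: wzrwt csek ynomj bjtqm cvxj eolcw qmj cjm
Hunk 4: at line 2 remove [bjtqm,cvxj] add [tjuap] -> 7 lines: wzrwt csek ynomj tjuap eolcw qmj cjm

Answer: wzrwt
csek
ynomj
tjuap
eolcw
qmj
cjm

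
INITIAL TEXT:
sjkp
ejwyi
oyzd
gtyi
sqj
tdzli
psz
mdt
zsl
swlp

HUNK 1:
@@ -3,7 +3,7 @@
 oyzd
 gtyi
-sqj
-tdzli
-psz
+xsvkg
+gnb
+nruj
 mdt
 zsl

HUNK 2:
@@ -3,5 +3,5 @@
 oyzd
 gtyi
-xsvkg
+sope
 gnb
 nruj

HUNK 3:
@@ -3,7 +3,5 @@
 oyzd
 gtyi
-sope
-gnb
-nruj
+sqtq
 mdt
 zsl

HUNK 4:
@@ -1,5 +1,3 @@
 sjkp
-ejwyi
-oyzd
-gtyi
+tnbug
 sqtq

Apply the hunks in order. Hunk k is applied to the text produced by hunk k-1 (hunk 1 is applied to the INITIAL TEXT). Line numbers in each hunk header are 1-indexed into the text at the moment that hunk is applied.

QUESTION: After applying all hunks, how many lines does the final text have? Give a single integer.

Hunk 1: at line 3 remove [sqj,tdzli,psz] add [xsvkg,gnb,nruj] -> 10 lines: sjkp ejwyi oyzd gtyi xsvkg gnb nruj mdt zsl swlp
Hunk 2: at line 3 remove [xsvkg] add [sope] -> 10 lines: sjkp ejwyi oyzd gtyi sope gnb nruj mdt zsl swlp
Hunk 3: at line 3 remove [sope,gnb,nruj] add [sqtq] -> 8 lines: sjkp ejwyi oyzd gtyi sqtq mdt zsl swlp
Hunk 4: at line 1 remove [ejwyi,oyzd,gtyi] add [tnbug] -> 6 lines: sjkp tnbug sqtq mdt zsl swlp
Final line count: 6

Answer: 6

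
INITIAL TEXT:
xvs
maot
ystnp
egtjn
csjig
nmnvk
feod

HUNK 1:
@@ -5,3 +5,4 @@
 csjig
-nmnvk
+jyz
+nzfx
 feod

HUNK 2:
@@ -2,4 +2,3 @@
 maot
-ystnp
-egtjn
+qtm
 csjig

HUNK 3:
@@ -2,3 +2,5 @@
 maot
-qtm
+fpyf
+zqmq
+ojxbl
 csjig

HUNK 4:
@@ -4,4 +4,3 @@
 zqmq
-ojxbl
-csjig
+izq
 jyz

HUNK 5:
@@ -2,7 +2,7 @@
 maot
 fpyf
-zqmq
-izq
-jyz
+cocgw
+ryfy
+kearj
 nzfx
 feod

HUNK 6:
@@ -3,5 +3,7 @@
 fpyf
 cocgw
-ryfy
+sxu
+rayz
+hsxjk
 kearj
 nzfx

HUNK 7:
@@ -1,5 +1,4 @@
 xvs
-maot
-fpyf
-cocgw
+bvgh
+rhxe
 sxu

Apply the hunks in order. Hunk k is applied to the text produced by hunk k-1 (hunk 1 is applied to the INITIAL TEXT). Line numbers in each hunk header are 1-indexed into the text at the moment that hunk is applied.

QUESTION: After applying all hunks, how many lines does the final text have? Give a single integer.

Answer: 9

Derivation:
Hunk 1: at line 5 remove [nmnvk] add [jyz,nzfx] -> 8 lines: xvs maot ystnp egtjn csjig jyz nzfx feod
Hunk 2: at line 2 remove [ystnp,egtjn] add [qtm] -> 7 lines: xvs maot qtm csjig jyz nzfx feod
Hunk 3: at line 2 remove [qtm] add [fpyf,zqmq,ojxbl] -> 9 lines: xvs maot fpyf zqmq ojxbl csjig jyz nzfx feod
Hunk 4: at line 4 remove [ojxbl,csjig] add [izq] -> 8 lines: xvs maot fpyf zqmq izq jyz nzfx feod
Hunk 5: at line 2 remove [zqmq,izq,jyz] add [cocgw,ryfy,kearj] -> 8 lines: xvs maot fpyf cocgw ryfy kearj nzfx feod
Hunk 6: at line 3 remove [ryfy] add [sxu,rayz,hsxjk] -> 10 lines: xvs maot fpyf cocgw sxu rayz hsxjk kearj nzfx feod
Hunk 7: at line 1 remove [maot,fpyf,cocgw] add [bvgh,rhxe] -> 9 lines: xvs bvgh rhxe sxu rayz hsxjk kearj nzfx feod
Final line count: 9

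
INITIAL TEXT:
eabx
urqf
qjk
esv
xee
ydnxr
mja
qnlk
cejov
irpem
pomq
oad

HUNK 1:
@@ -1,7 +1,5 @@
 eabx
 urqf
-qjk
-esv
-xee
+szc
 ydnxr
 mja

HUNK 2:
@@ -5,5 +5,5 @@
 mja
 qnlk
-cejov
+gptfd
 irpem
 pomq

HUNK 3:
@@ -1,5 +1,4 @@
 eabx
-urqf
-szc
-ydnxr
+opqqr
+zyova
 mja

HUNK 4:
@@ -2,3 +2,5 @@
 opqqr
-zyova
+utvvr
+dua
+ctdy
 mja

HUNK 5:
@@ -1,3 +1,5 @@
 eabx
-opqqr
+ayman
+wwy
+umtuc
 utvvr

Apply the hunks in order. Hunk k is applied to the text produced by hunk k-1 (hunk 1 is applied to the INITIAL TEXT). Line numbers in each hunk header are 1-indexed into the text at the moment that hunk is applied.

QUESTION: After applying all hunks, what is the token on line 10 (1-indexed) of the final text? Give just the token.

Answer: gptfd

Derivation:
Hunk 1: at line 1 remove [qjk,esv,xee] add [szc] -> 10 lines: eabx urqf szc ydnxr mja qnlk cejov irpem pomq oad
Hunk 2: at line 5 remove [cejov] add [gptfd] -> 10 lines: eabx urqf szc ydnxr mja qnlk gptfd irpem pomq oad
Hunk 3: at line 1 remove [urqf,szc,ydnxr] add [opqqr,zyova] -> 9 lines: eabx opqqr zyova mja qnlk gptfd irpem pomq oad
Hunk 4: at line 2 remove [zyova] add [utvvr,dua,ctdy] -> 11 lines: eabx opqqr utvvr dua ctdy mja qnlk gptfd irpem pomq oad
Hunk 5: at line 1 remove [opqqr] add [ayman,wwy,umtuc] -> 13 lines: eabx ayman wwy umtuc utvvr dua ctdy mja qnlk gptfd irpem pomq oad
Final line 10: gptfd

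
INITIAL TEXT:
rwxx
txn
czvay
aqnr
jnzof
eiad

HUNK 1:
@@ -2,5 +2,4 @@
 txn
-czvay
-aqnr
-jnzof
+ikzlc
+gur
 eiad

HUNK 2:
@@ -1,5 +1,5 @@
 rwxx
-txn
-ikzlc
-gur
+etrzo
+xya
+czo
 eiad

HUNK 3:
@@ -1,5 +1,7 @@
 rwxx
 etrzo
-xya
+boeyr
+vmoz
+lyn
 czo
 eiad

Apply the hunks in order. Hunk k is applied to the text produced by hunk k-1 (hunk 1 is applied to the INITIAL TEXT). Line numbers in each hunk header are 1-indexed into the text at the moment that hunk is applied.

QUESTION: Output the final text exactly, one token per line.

Hunk 1: at line 2 remove [czvay,aqnr,jnzof] add [ikzlc,gur] -> 5 lines: rwxx txn ikzlc gur eiad
Hunk 2: at line 1 remove [txn,ikzlc,gur] add [etrzo,xya,czo] -> 5 lines: rwxx etrzo xya czo eiad
Hunk 3: at line 1 remove [xya] add [boeyr,vmoz,lyn] -> 7 lines: rwxx etrzo boeyr vmoz lyn czo eiad

Answer: rwxx
etrzo
boeyr
vmoz
lyn
czo
eiad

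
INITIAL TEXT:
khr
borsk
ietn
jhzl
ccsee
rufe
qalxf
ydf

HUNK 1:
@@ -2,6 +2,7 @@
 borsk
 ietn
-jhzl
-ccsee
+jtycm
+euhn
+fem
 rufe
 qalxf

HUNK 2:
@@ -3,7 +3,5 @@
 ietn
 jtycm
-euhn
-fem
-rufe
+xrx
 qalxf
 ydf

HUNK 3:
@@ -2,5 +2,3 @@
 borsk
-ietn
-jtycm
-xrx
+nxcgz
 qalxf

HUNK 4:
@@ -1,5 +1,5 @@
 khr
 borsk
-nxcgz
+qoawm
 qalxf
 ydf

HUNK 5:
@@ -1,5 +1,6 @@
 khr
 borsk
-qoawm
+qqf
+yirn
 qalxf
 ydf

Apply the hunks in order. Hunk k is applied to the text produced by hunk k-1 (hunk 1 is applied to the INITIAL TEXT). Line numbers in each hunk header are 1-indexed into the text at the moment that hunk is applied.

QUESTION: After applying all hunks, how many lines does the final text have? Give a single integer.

Hunk 1: at line 2 remove [jhzl,ccsee] add [jtycm,euhn,fem] -> 9 lines: khr borsk ietn jtycm euhn fem rufe qalxf ydf
Hunk 2: at line 3 remove [euhn,fem,rufe] add [xrx] -> 7 lines: khr borsk ietn jtycm xrx qalxf ydf
Hunk 3: at line 2 remove [ietn,jtycm,xrx] add [nxcgz] -> 5 lines: khr borsk nxcgz qalxf ydf
Hunk 4: at line 1 remove [nxcgz] add [qoawm] -> 5 lines: khr borsk qoawm qalxf ydf
Hunk 5: at line 1 remove [qoawm] add [qqf,yirn] -> 6 lines: khr borsk qqf yirn qalxf ydf
Final line count: 6

Answer: 6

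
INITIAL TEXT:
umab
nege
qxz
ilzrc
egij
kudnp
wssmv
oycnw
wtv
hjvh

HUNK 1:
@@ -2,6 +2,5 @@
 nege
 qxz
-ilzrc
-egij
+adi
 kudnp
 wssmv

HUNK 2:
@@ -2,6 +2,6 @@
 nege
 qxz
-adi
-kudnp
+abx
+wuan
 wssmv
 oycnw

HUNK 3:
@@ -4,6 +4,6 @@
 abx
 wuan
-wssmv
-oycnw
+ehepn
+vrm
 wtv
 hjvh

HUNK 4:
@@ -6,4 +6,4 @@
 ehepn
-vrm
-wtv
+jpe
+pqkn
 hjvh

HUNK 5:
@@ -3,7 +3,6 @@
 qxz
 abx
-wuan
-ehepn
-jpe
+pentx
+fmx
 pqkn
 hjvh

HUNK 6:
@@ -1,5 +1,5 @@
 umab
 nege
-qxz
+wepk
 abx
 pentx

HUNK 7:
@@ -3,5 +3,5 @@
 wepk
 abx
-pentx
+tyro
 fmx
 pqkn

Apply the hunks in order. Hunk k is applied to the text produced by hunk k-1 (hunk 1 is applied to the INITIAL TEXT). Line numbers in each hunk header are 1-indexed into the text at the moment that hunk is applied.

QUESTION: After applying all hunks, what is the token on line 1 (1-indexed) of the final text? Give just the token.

Answer: umab

Derivation:
Hunk 1: at line 2 remove [ilzrc,egij] add [adi] -> 9 lines: umab nege qxz adi kudnp wssmv oycnw wtv hjvh
Hunk 2: at line 2 remove [adi,kudnp] add [abx,wuan] -> 9 lines: umab nege qxz abx wuan wssmv oycnw wtv hjvh
Hunk 3: at line 4 remove [wssmv,oycnw] add [ehepn,vrm] -> 9 lines: umab nege qxz abx wuan ehepn vrm wtv hjvh
Hunk 4: at line 6 remove [vrm,wtv] add [jpe,pqkn] -> 9 lines: umab nege qxz abx wuan ehepn jpe pqkn hjvh
Hunk 5: at line 3 remove [wuan,ehepn,jpe] add [pentx,fmx] -> 8 lines: umab nege qxz abx pentx fmx pqkn hjvh
Hunk 6: at line 1 remove [qxz] add [wepk] -> 8 lines: umab nege wepk abx pentx fmx pqkn hjvh
Hunk 7: at line 3 remove [pentx] add [tyro] -> 8 lines: umab nege wepk abx tyro fmx pqkn hjvh
Final line 1: umab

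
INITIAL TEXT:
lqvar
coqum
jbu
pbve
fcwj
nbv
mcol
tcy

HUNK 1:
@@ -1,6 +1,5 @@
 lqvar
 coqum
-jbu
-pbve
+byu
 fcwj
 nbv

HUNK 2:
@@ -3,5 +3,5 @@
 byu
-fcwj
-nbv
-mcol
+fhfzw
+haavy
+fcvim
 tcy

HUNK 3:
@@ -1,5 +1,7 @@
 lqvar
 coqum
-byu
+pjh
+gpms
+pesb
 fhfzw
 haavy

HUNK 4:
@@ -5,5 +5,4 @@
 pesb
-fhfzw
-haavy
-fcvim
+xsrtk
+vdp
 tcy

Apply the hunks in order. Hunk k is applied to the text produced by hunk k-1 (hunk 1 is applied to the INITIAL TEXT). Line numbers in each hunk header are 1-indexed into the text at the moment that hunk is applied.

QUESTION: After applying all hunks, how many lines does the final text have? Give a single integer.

Hunk 1: at line 1 remove [jbu,pbve] add [byu] -> 7 lines: lqvar coqum byu fcwj nbv mcol tcy
Hunk 2: at line 3 remove [fcwj,nbv,mcol] add [fhfzw,haavy,fcvim] -> 7 lines: lqvar coqum byu fhfzw haavy fcvim tcy
Hunk 3: at line 1 remove [byu] add [pjh,gpms,pesb] -> 9 lines: lqvar coqum pjh gpms pesb fhfzw haavy fcvim tcy
Hunk 4: at line 5 remove [fhfzw,haavy,fcvim] add [xsrtk,vdp] -> 8 lines: lqvar coqum pjh gpms pesb xsrtk vdp tcy
Final line count: 8

Answer: 8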